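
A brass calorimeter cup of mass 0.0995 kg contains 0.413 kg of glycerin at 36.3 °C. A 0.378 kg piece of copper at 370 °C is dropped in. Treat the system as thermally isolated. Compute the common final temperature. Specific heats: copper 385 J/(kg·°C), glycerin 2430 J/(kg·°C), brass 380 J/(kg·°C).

T_f ≈ 77.2 °C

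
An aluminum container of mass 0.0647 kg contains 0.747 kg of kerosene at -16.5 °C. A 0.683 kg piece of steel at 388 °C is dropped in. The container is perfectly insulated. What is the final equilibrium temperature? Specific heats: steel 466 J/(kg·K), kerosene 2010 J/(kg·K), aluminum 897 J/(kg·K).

Conservation of energy gives ΣQ = 0:
0.683·466·(T − 388) + 0.747·2010·(T − (-16.5)) + 0.0647·897·(T − (-16.5)) = 0
318.28(T − 388) + 1501.5(T − (-16.5)) + 58.04(T − (-16.5)) = 0
1877.8 T = 97760
T = 97760/1877.8 ≈ 52.06 °C

T_f ≈ 52.1 °C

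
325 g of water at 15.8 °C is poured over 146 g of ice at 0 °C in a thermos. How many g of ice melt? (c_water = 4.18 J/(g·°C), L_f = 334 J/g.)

m_melted ≈ 64.3 g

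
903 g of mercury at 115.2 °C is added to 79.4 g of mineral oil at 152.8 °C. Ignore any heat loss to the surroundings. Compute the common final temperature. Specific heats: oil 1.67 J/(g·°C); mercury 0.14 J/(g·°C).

T_f is the heat-capacity-weighted average of the initial temperatures:
T_f = (132.6*152.8 + 126.42*115.2) / (132.6 + 126.42)
    = 34825 / 259.02 ≈ 134.45 °C

T_f ≈ 134.4 °C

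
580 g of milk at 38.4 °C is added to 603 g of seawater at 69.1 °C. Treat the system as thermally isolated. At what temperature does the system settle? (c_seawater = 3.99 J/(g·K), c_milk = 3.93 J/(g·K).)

Energy conservation, ΣQ = 0:
603*3.99*(T − 69.1) + 580*3.93*(T − 38.4) = 0
2406(T − 69.1) + 2279.4(T − 38.4) = 0
(2406 + 2279.4) T = 2406*69.1 + 2279.4*38.4
T ≈ 54.16 °C

T_f ≈ 54.2 °C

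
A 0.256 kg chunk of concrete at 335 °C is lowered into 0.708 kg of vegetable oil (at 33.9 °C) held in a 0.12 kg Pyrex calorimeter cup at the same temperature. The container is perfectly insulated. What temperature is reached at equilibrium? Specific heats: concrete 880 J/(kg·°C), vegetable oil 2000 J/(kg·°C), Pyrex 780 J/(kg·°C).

T_f = Σ m_i c_i T_i / Σ m_i c_i:
T_f = (225.28·335 + 1416·33.9 + 93.6·33.9) / (225.28 + 1416 + 93.6)
    = 126644 / 1734.9 ≈ 73.00 °C

T_f ≈ 73.0 °C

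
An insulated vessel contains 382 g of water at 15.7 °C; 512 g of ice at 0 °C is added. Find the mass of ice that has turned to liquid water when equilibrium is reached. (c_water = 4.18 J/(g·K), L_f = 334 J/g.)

Cooling the water to 0 °C releases 382×4.18×15.7 = 25069 J.
To melt every bit of ice: 512×334 = 171008 J.
That's not enough to melt it all — equilibrium is at 0 °C with ice remaining.
m_melted×334 = 25069  ⇒  m_melted ≈ 75.06 g.

m_melted ≈ 75.1 g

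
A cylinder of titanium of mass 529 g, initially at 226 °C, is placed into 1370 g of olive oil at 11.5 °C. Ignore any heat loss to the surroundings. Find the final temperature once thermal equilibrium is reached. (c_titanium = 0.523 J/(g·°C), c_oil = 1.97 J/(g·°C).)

T_f ≈ 31.4 °C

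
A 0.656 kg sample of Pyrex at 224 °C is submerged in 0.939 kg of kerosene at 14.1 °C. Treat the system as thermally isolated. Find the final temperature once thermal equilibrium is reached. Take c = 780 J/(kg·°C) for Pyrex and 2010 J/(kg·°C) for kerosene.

Conservation of energy gives ΣQ = 0:
0.656*780*(T − 224) + 0.939*2010*(T − 14.1) = 0
(511.68 + 1887.4) T = 511.68*224 + 1887.4*14.1
T = 141229/2399.1 ≈ 58.87 °C

T_f ≈ 58.9 °C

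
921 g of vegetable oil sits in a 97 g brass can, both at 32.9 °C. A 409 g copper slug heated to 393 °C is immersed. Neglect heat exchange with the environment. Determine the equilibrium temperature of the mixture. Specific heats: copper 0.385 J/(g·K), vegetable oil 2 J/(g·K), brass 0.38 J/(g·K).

T_f ≈ 60.7 °C

Heat gained plus heat lost sum to zero:
409×0.385×(T − 393) + 921×2×(T − 32.9) + 97×0.38×(T − 32.9) = 0
(157.47 + 1842 + 36.86) T = 157.47×393 + 1842×32.9 + 36.86×32.9
T = 123698 / 2036.3 = 60.7 °C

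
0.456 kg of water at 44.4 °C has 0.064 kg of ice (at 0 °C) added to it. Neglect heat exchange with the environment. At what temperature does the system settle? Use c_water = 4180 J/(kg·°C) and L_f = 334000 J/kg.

Net heat exchanged in the isolated system is zero:
latent heat to melt: 0.064·334000 = 21376
  warm the meltwater: 267.52 T
  water cools: 0.456·4180·(T − 44.4) = 1906.1(T − 44.4)
2173.6 T = 84630 − 21376 = 63254
T ≈ 29.10 °C. Since T > 0 °C, the all-ice-melts assumption holds.

T_f ≈ 29.1 °C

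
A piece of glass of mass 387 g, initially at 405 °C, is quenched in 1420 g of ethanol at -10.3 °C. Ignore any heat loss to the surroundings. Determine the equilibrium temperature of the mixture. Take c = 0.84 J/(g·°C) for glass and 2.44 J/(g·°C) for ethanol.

Conservation of energy gives ΣQ = 0:
387*0.84*(T − 405) + 1420*2.44*(T − (-10.3)) = 0
325.08(T − 405) + 3464.8(T − (-10.3)) = 0
3789.9 T = 95970
T ≈ 25.32 °C

T_f ≈ 25.3 °C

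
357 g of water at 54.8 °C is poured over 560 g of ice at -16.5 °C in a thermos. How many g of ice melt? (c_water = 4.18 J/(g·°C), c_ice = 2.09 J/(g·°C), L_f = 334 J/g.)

m_melted ≈ 187 g

Water can give up m c ΔT = 357×4.18×54.8 = 81776 J before reaching 0 °C.
Warming the ice to 0 °C takes 560×2.09×16.5 = 19312 J, leaving 62464 J for melting.
Fully melting the ice requires m_ice L_f = 560×334 = 187040 J.
62464 J < 187040 J, so only part of the ice melts and the system sits at 0 °C.
m_melt = 62464 / L_f = 187 g.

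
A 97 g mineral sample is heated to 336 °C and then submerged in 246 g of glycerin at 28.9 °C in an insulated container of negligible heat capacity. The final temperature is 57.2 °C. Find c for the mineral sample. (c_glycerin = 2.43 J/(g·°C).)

c ≈ 0.626 J/(g·°C)

m_s c (T_s − T_f) = m_glycerin c_glycerin (T_f − T_0):
97×c×(336 − 57.2) = 246×2.43×(57.2 − 28.9)
27044 c = 16917  ⇒  c ≈ 0.6256 J/(g·°C)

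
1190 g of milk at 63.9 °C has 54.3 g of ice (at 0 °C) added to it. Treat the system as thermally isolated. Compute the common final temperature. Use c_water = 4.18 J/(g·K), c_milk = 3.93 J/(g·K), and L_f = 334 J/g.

Net heat exchanged in the isolated system is zero:
melt ice: 54.3·334 = 18136; warm the meltwater: 226.97 T; milk: 4676.7(T − 63.9)
4903.7 T = 298841 − 18136 = 280705
T ≈ 57.24 °C (positive, so assuming full melt was valid).

T_f ≈ 57.2 °C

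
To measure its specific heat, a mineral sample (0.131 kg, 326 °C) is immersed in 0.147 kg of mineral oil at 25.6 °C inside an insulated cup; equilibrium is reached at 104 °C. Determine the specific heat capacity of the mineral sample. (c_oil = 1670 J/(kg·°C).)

c ≈ 662 J/(kg·°C)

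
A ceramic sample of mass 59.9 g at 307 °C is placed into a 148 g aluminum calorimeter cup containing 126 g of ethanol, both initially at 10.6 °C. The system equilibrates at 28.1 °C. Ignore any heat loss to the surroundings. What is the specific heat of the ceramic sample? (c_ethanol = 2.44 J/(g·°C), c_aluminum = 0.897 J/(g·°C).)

c ≈ 0.461 J/(g·°C)

Heat gained plus heat lost sum to zero:
59.9·c·(28.1 − 307) + 126·2.44·(28.1 − 10.6) + 148·0.897·(28.1 − 10.6) = 0
-16706 c = -7703.4
c = -7703.4/-16706 ≈ 0.4611 J/(g·°C)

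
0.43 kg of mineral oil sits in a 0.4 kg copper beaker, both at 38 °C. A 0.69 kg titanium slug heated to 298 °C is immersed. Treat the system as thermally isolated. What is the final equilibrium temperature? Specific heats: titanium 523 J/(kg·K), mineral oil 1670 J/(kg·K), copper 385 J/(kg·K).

T_f ≈ 114.1 °C

T_f is the heat-capacity-weighted average of the initial temperatures:
T_f = (360.87*298 + 718.1*38 + 154*38) / (360.87 + 718.1 + 154)
    = 140679 / 1233 ≈ 114.10 °C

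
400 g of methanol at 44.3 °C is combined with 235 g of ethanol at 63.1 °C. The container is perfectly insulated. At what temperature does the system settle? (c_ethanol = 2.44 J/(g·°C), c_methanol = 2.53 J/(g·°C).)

T_f ≈ 51.1 °C

Let T be the final temperature. ΣQ_i = 0:
235*2.44*(T − 63.1) + 400*2.53*(T − 44.3) = 0
(573.4 + 1012) T = 573.4*63.1 + 1012*44.3
T ≈ 51.10 °C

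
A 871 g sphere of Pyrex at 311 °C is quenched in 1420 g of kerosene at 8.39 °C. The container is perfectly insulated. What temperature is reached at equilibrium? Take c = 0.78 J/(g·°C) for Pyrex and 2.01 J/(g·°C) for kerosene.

T_f ≈ 66.6 °C

Heat gained plus heat lost sum to zero:
871·0.78·(T − 311) + 1420·2.01·(T − 8.39) = 0
679.38(T − 311) + 2854.2(T − 8.39) = 0
3533.6 T = 235234
T = 235234/3533.6 ≈ 66.57 °C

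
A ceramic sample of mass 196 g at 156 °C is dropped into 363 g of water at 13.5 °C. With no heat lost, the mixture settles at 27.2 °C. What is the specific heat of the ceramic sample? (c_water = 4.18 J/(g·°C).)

c ≈ 0.823 J/(g·°C)

Energy conservation, ΣQ = 0:
196·c·(27.2 − 156) + 363·4.18·(27.2 − 13.5) = 0
-25245 c = -20788
c = -20788/-25245 ≈ 0.8234 J/(g·°C)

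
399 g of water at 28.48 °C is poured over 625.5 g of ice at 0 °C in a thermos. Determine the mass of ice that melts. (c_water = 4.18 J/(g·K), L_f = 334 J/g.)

m_melted ≈ 142 g

Cooling the water to 0 °C releases 399·4.18·28.48 = 47500 J.
To melt every bit of ice: 625.5·334 = 208917 J.
Since 47500 < 208917 J, not all the ice melts; equilibrium is at 0 °C.
m_melt = 47500 / L_f = 142.2 g.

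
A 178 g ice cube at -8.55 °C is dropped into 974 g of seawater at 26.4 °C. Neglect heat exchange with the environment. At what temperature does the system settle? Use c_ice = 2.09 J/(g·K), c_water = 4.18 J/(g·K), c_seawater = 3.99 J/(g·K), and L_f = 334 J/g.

Setting the total heat transfer to zero:
ice -8.55→0 °C: 178·2.09·8.55 = 3180.8; fusion: m_ice L_f = 178·334 = 59452; warm the meltwater: 744.04 T; seawater: 3886.3(T − 26.4)
4630.3 T = 102597 − 62633 = 39964
T ≈ 8.63 °C (positive, so assuming full melt was valid).

T_f ≈ 8.6 °C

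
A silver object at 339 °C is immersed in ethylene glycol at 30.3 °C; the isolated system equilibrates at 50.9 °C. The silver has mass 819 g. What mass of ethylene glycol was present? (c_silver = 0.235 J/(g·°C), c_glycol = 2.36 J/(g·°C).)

Net heat exchanged in the isolated system is zero:
819·0.235·(50.9 − 339) + m·2.36·(50.9 − 30.3) = 0
48.62 m = 55449
m = 55449/48.62 ≈ 1141 g

m ≈ 1140 g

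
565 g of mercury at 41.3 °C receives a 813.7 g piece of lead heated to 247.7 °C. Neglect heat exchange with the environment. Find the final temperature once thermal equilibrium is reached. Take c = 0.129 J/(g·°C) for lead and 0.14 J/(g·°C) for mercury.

T_f ≈ 159.0 °C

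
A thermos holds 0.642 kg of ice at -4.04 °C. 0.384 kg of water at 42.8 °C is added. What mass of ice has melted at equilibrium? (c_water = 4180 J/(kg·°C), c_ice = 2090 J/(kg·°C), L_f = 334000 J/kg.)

m_melted ≈ 0.189 kg

Water can give up m c ΔT = 0.384·4180·42.8 = 68699 J before reaching 0 °C.
Warming the ice to 0 °C takes 0.642·2090·4.04 = 5420.8 J, leaving 63278 J for melting.
Melting all 0.642 kg of ice would need 0.642·334000 = 214428 J.
63278 J < 214428 J, so only part of the ice melts and the system sits at 0 °C.
m_melted·334000 = 63278  ⇒  m_melted ≈ 0.1895 kg.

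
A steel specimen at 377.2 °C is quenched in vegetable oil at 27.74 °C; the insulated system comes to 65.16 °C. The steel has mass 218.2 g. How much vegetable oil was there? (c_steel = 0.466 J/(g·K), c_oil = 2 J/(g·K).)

m ≈ 424 g

Heat gained plus heat lost sum to zero:
218.2×0.466×(65.16 − 377.2) + m×2×(65.16 − 27.74) = 0
74.84 m = 31729
m = 31729/74.84 ≈ 424 g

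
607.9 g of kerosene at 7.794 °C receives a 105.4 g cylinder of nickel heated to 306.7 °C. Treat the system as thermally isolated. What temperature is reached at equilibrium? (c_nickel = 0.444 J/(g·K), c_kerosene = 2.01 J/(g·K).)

Energy conservation, ΣQ = 0:
105.4×0.444×(T − 306.7) + 607.9×2.01×(T − 7.794) = 0
46.8(T − 306.7) + 1221.9(T − 7.794) = 0
(46.8 + 1221.9) T = 46.8×306.7 + 1221.9×7.794
T ≈ 18.82 °C

T_f ≈ 18.8 °C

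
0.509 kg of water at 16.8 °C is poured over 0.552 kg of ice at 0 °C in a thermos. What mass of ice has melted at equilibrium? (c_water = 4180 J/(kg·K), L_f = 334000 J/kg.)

m_melted ≈ 0.107 kg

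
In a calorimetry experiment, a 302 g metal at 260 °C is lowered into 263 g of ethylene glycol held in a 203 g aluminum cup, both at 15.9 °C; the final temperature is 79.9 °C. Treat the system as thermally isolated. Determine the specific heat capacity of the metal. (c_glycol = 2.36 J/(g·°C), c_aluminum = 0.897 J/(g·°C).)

Conservation of energy gives ΣQ = 0:
302×c×(79.9 − 260) + 263×2.36×(79.9 − 15.9) + 203×0.897×(79.9 − 15.9) = 0
-54390 c = -51377
c = -51377/-54390 ≈ 0.9446 J/(g·°C)

c ≈ 0.945 J/(g·°C)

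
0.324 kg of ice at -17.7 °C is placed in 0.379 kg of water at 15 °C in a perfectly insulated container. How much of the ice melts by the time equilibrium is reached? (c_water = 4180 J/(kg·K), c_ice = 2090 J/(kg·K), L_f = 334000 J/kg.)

Water can give up m c ΔT = 0.379×4180×15 = 23763 J before reaching 0 °C.
Of that, 0.324×2090×17.7 = 11986 J goes to bring the ice to 0 °C, leaving 11778 J.
Melting all 0.324 kg of ice would need 0.324×334000 = 108216 J.
Since 11778 < 108216 J, not all the ice melts; equilibrium is at 0 °C.
m_melted×334000 = 11778  ⇒  m_melted ≈ 0.03526 kg.

m_melted ≈ 0.0353 kg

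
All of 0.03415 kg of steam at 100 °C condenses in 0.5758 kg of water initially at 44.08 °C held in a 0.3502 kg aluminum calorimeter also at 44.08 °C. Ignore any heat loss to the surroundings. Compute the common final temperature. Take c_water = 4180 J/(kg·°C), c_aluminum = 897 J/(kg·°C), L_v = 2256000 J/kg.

T_f ≈ 73.8 °C

Energy balance with sensible and latent terms:
latent heat released on condensation: 0.03415·2256000 = 77042; condensate cools 100→T: 0.03415·4180·(T − 100) = 142.75(T − 100); original water: 2406.8(T − 44.08); aluminum cup: 0.3502·897·(T − 44.08) = 314.13(T − 44.08)
2863.7 T = 77042 + 14275 + 119941 = 211258
T ≈ 73.77 °C — below 100 °C, confirming all the steam condensed.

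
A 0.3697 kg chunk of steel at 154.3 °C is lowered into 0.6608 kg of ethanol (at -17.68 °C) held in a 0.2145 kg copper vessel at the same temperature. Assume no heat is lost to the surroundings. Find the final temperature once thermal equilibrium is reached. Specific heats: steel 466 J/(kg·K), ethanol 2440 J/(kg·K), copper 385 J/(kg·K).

T_f is the heat-capacity-weighted average of the initial temperatures:
T_f = (172.28·154.3 + 1612.4·(-17.68) + 82.58·(-17.68)) / (172.28 + 1612.4 + 82.58)
    = -3383.6 / 1867.2 ≈ -1.81 °C

T_f ≈ -1.8 °C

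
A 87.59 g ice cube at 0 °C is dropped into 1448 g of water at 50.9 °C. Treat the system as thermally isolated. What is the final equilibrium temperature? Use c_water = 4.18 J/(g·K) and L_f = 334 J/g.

T_f ≈ 43.4 °C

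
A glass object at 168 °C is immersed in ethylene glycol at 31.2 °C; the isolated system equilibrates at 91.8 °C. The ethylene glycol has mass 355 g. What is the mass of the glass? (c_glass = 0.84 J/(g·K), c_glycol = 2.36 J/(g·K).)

Taking heat into each body as positive, Σ m c ΔT = 0:
m·0.84·(91.8 − 168) + 355·2.36·(91.8 − 31.2) = 0
-64.01 m = -50771
m = -50771/-64.01 ≈ 793.2 g

m ≈ 793 g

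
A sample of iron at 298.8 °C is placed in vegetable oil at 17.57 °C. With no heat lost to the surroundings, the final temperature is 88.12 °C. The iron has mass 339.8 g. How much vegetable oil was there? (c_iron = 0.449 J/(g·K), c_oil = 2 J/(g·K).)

m ≈ 228 g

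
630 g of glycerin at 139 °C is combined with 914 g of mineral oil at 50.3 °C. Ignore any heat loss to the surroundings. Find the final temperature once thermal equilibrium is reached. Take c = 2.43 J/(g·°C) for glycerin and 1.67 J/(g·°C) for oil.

T_f ≈ 94.7 °C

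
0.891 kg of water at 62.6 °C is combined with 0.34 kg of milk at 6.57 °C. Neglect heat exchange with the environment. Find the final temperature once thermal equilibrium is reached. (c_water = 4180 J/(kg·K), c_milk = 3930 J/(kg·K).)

T_f ≈ 47.8 °C

Let T be the final temperature. ΣQ_i = 0:
0.891×4180×(T − 62.6) + 0.34×3930×(T − 6.57) = 0
(3724.4 + 1336.2) T = 3724.4×62.6 + 1336.2×6.57
T = 241925 / 5060.6 = 47.8 °C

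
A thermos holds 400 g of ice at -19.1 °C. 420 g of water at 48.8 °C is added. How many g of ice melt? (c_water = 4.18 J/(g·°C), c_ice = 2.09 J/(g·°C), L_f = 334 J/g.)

Cooling the water to 0 °C releases 420·4.18·48.8 = 85673 J.
Of that, 400·2.09·19.1 = 15968 J goes to bring the ice to 0 °C, leaving 69706 J.
Melting all 400 g of ice would need 400·334 = 133600 J.
69706 J < 133600 J, so only part of the ice melts and the system sits at 0 °C.
m_melted·334 = 69706  ⇒  m_melted ≈ 208.7 g.

m_melted ≈ 209 g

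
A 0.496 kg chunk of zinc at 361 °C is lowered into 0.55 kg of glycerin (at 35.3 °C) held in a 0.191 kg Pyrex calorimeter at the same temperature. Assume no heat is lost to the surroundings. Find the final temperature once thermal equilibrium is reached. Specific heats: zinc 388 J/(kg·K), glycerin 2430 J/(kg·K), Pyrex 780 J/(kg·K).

Heat gained plus heat lost sum to zero:
0.496*388*(T − 361) + 0.55*2430*(T − 35.3) + 0.191*780*(T − 35.3) = 0
(192.45 + 1336.5 + 148.98) T = 192.45*361 + 1336.5*35.3 + 148.98*35.3
T = 121911 / 1677.9 = 72.7 °C

T_f ≈ 72.7 °C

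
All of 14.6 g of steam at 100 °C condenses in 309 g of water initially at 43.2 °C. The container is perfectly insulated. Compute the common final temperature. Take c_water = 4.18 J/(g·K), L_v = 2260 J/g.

Sum of m c ΔT and latent-heat terms is zero:
steam→water at 100 °C releases m L_v = 14.6×2260 = 32996
  condensate cools 100→T: 14.6×4.18×(T − 100) = 61.03(T − 100)
  water warms: 309×4.18×(T − 43.2) = 1291.6(T − 43.2)
1352.6 T = 32996 + 6102.8 + 55798 = 94897
T ≈ 70.16 °C, under the boiling point, so the assumption holds.

T_f ≈ 70.2 °C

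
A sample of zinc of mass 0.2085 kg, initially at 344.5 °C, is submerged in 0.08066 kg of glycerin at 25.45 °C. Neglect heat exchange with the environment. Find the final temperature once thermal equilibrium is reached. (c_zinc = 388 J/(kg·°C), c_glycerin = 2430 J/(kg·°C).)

Let T be the final temperature. ΣQ_i = 0:
0.2085×388×(T − 344.5) + 0.08066×2430×(T − 25.45) = 0
80.9(T − 344.5) + 196(T − 25.45) = 0
276.9 T = 32858
T ≈ 118.66 °C

T_f ≈ 118.7 °C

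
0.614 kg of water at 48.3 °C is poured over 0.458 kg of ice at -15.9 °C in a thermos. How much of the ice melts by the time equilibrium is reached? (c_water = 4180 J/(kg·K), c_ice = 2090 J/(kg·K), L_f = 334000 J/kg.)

Water can give up m c ΔT = 0.614×4180×48.3 = 123963 J before reaching 0 °C.
Warming the ice to 0 °C takes 0.458×2090×15.9 = 15220 J, leaving 108743 J for melting.
Melting all 0.458 kg of ice would need 0.458×334000 = 152972 J.
Since 108743 < 152972 J, not all the ice melts; equilibrium is at 0 °C.
m_melt = 108743 / L_f = 0.3256 kg.

m_melted ≈ 0.326 kg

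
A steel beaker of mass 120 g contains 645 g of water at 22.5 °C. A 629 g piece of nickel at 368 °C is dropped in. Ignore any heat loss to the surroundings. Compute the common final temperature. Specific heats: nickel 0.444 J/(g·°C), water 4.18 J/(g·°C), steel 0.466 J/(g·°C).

Taking heat into each body as positive, Σ m c ΔT = 0:
629*0.444*(T − 368) + 645*4.18*(T − 22.5) + 120*0.466*(T − 22.5) = 0
(279.28 + 2696.1 + 55.92) T = 279.28*368 + 2696.1*22.5 + 55.92*22.5
T = 164694 / 3031.3 = 54.3 °C

T_f ≈ 54.3 °C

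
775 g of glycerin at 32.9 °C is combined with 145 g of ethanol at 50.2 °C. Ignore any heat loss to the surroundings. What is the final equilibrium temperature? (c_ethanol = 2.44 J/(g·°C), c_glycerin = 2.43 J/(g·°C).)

T_f = Σ m_i c_i T_i / Σ m_i c_i:
T_f = (353.8*50.2 + 1883.3*32.9) / (353.8 + 1883.3)
    = 79720 / 2237.1 ≈ 35.64 °C

T_f ≈ 35.6 °C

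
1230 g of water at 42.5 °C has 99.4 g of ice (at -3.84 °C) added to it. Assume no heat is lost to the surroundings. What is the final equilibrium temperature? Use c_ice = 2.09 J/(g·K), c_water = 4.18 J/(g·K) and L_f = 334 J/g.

Taking heat into each body as positive, Σ m c ΔT = 0:
warm ice to 0 °C: 99.4·2.09·(0 − (-3.84)) = 797.74
  latent heat to melt: 99.4·334 = 33200
  warm the meltwater: 415.49 T
  water cools: 1230·4.18·(T − 42.5) = 5141.4(T − 42.5)
5556.9 T = 218509 − 33997 = 184512
T ≈ 33.20 °C. Since T > 0 °C, the all-ice-melts assumption holds.

T_f ≈ 33.2 °C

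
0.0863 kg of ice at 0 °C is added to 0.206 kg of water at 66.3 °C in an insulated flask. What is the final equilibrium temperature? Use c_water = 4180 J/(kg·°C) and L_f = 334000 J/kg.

T_f ≈ 23.1 °C

Sum of m c ΔT and latent-heat terms is zero:
fusion: m_ice L_f = 0.0863×334000 = 28824
  warm the meltwater: 360.73 T
  water cools: 0.206×4180×(T − 66.3) = 861.08(T − 66.3)
1221.8 T = 57090 − 28824 = 28265
T ≈ 23.13 °C (positive, so assuming full melt was valid).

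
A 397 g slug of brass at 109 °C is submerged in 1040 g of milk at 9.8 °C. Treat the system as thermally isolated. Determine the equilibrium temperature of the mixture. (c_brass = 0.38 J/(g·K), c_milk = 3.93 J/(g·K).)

T_f ≈ 13.3 °C

Taking heat into each body as positive, Σ m c ΔT = 0:
397·0.38·(T − 109) + 1040·3.93·(T − 9.8) = 0
150.86(T − 109) + 4087.2(T − 9.8) = 0
(150.86 + 4087.2) T = 150.86·109 + 4087.2·9.8
T = 56498 / 4238.1 = 13.3 °C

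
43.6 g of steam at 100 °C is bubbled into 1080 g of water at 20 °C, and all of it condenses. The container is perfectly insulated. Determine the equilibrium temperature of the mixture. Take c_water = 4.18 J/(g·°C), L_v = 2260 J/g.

T_f ≈ 44.1 °C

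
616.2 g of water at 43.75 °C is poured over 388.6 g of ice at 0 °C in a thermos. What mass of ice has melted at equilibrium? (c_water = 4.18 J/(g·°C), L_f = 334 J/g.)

Cooling the water to 0 °C releases 616.2·4.18·43.75 = 112688 J.
Melting all 388.6 g of ice would need 388.6·334 = 129792 J.
Since 112688 < 129792 J, not all the ice melts; equilibrium is at 0 °C.
Mass melted = 112688/334 ≈ 337.4 g.

m_melted ≈ 337 g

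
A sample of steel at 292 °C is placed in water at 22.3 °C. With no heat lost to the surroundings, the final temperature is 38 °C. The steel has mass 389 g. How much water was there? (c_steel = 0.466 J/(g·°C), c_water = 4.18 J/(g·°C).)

Taking heat into each body as positive, Σ m c ΔT = 0:
389×0.466×(38 − 292) + m×4.18×(38 − 22.3) = 0
65.63 m = 46044
m = 46044/65.63 ≈ 701.6 g

m ≈ 702 g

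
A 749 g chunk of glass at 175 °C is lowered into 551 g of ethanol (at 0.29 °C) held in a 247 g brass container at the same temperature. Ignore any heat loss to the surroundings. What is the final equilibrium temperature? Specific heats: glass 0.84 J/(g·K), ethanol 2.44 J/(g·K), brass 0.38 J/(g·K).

Heat gained plus heat lost sum to zero:
749·0.84·(T − 175) + 551·2.44·(T − 0.29) + 247·0.38·(T − 0.29) = 0
629.16(T − 175) + 1344.4(T − 0.29) + 93.86(T − 0.29) = 0
2067.5 T = 110520
T = 110520/2067.5 ≈ 53.46 °C

T_f ≈ 53.5 °C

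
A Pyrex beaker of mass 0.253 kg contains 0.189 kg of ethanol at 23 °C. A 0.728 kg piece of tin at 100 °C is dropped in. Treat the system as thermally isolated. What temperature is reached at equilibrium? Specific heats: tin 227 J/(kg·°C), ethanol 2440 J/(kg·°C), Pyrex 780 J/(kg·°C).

T_f ≈ 38.4 °C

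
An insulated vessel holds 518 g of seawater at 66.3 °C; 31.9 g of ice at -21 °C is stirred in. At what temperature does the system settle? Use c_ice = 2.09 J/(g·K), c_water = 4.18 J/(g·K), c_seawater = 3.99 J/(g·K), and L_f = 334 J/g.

T_f ≈ 56.8 °C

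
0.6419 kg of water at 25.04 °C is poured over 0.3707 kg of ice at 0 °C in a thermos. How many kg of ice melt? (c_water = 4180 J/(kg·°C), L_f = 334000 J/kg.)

m_melted ≈ 0.201 kg

Cooling the water to 0 °C releases 0.6419·4180·25.04 = 67186 J.
Melting all 0.3707 kg of ice would need 0.3707·334000 = 123814 J.
67186 J < 123814 J, so only part of the ice melts and the system sits at 0 °C.
m_melt = 67186 / L_f = 0.2012 kg.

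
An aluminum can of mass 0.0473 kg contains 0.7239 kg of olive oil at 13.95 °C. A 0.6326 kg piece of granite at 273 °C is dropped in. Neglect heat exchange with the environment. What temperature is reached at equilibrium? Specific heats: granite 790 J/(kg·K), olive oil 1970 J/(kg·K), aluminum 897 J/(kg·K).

Let T be the final temperature. ΣQ_i = 0:
0.6326·790·(T − 273) + 0.7239·1970·(T − 13.95) + 0.0473·897·(T − 13.95) = 0
499.75(T − 273) + 1426.1(T − 13.95) + 42.43(T − 13.95) = 0
(499.75 + 1426.1 + 42.43) T = 499.75·273 + 1426.1·13.95 + 42.43·13.95
T = 156919 / 1968.3 = 79.7 °C

T_f ≈ 79.7 °C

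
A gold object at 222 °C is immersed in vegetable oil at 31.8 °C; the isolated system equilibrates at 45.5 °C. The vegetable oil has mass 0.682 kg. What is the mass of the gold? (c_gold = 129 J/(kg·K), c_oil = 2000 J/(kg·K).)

m ≈ 0.821 kg

Energy conservation, ΣQ = 0:
m×129×(45.5 − 222) + 0.682×2000×(45.5 − 31.8) = 0
-22768 m = -18687
m = -18687/-22768 ≈ 0.8207 kg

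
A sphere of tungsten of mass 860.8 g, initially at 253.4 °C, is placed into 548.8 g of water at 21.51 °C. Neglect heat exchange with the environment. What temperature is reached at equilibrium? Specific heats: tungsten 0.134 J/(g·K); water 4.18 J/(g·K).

T_f ≈ 32.6 °C

Conservation of energy gives ΣQ = 0:
860.8×0.134×(T − 253.4) + 548.8×4.18×(T − 21.51) = 0
(115.35 + 2294) T = 115.35×253.4 + 2294×21.51
T = 78573 / 2409.3 = 32.6 °C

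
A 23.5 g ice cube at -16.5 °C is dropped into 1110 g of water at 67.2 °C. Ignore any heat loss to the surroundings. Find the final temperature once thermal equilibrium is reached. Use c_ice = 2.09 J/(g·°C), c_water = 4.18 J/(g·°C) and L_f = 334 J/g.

T_f ≈ 64.0 °C

Heat gained plus heat lost sum to zero:
warm ice to 0 °C: 23.5·2.09·(0 − (-16.5)) = 810.4
  latent heat to melt: 23.5·334 = 7849
  meltwater 0→T: 23.5·4.18·T = 98.23 T
  water: 4639.8(T − 67.2)
4738 T = 311795 − 8659.4 = 303135
T ≈ 63.98 °C (positive, so assuming full melt was valid).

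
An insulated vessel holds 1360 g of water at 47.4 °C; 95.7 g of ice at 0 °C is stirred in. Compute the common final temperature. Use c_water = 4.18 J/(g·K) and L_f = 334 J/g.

T_f ≈ 39.0 °C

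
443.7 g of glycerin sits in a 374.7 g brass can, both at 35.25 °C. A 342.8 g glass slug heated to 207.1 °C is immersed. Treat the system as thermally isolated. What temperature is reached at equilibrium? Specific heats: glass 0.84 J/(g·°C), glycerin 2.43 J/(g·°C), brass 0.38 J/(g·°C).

Let T be the final temperature. ΣQ_i = 0:
342.8·0.84·(T − 207.1) + 443.7·2.43·(T − 35.25) + 374.7·0.38·(T − 35.25) = 0
(287.95 + 1078.2 + 142.39) T = 287.95·207.1 + 1078.2·35.25 + 142.39·35.25
T = 102660 / 1508.5 = 68.1 °C

T_f ≈ 68.1 °C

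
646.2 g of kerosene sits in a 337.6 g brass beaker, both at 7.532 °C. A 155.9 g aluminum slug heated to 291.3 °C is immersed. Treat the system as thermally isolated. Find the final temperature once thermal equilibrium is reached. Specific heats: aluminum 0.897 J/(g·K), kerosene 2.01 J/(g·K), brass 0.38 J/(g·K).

With ΣQ=0 the equilibrium temperature is the m·c-weighted mean:
T_f = (139.84*291.3 + 1298.9*7.532 + 128.29*7.532) / (139.84 + 1298.9 + 128.29)
    = 51485 / 1567 ≈ 32.86 °C

T_f ≈ 32.9 °C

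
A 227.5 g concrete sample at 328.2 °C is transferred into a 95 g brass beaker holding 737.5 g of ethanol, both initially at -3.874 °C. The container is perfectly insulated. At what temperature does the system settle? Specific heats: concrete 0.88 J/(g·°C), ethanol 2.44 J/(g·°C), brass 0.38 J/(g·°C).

Heat gained plus heat lost sum to zero:
227.5·0.88·(T − 328.2) + 737.5·2.44·(T − (-3.874)) + 95·0.38·(T − (-3.874)) = 0
200.2(T − 328.2) + 1799.5(T − (-3.874)) + 36.1(T − (-3.874)) = 0
(200.2 + 1799.5 + 36.1) T = 200.2·328.2 + 1799.5·(-3.874) + 36.1·(-3.874)
T = 58595/2035.8 ≈ 28.78 °C

T_f ≈ 28.8 °C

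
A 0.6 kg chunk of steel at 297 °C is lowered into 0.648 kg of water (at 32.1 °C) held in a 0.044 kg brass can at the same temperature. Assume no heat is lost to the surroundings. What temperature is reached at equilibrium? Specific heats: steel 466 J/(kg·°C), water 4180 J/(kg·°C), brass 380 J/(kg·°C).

T_f ≈ 56.7 °C

T_f = Σ m_i c_i T_i / Σ m_i c_i:
T_f = (279.6·297 + 2708.6·32.1 + 16.72·32.1) / (279.6 + 2708.6 + 16.72)
    = 170525 / 3005 ≈ 56.75 °C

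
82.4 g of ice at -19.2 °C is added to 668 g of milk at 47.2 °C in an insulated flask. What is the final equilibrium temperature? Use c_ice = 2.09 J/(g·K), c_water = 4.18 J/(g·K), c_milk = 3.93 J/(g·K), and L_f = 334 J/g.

Conservation of energy gives ΣQ = 0:
ice -19.2→0 °C: 82.4·2.09·19.2 = 3306.5; melt ice: 82.4·334 = 27522; meltwater 0→T: 82.4·4.18·T = 344.43 T; milk: 2625.2(T − 47.2)
2969.7 T = 123911 − 30828 = 93083
T ≈ 31.34 °C (positive, so assuming full melt was valid).

T_f ≈ 31.3 °C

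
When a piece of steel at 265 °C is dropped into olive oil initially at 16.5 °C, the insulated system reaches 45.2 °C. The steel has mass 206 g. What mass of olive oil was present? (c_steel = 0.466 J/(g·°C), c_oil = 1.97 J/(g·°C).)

m ≈ 373 g

|Q_steel| = |Q_oil|:
206×0.466×(265 − 45.2) = m×1.97×(45.2 − 16.5)
56.54 m = 21100  ⇒  m ≈ 373.2 g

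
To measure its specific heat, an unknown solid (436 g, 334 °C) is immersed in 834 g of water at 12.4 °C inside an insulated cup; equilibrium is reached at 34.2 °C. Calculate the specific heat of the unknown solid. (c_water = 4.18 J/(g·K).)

Let T be the final temperature. ΣQ_i = 0:
436×c×(34.2 − 334) + 834×4.18×(34.2 − 12.4) = 0
-130713 c = -75997
c = -75997/-130713 ≈ 0.5814 J/(g·K)

c ≈ 0.581 J/(g·K)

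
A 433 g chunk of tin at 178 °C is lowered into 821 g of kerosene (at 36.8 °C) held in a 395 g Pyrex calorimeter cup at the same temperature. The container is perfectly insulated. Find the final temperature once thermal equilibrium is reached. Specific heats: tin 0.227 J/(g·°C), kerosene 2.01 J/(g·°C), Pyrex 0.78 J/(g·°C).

T_f = Σ m_i c_i T_i / Σ m_i c_i:
T_f = (98.29*178 + 1650.2*36.8 + 308.1*36.8) / (98.29 + 1650.2 + 308.1)
    = 89562 / 2056.6 ≈ 43.55 °C

T_f ≈ 43.5 °C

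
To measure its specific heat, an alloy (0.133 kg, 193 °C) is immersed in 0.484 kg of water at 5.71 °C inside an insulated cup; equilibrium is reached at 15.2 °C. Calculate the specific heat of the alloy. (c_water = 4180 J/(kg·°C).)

c ≈ 812 J/(kg·°C)

Setting the total heat transfer to zero:
0.133·c·(15.2 − 193) + 0.484·4180·(15.2 − 5.71) = 0
-23.65 c = -19199
c = -19199/-23.65 ≈ 811.9 J/(kg·°C)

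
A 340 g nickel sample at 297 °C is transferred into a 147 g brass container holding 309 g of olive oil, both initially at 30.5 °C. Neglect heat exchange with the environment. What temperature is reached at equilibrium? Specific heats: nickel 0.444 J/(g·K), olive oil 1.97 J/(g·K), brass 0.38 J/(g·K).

T_f ≈ 79.8 °C

Conservation of energy gives ΣQ = 0:
340·0.444·(T − 297) + 309·1.97·(T − 30.5) + 147·0.38·(T − 30.5) = 0
815.55 T = 65105
T = 65105/815.55 ≈ 79.83 °C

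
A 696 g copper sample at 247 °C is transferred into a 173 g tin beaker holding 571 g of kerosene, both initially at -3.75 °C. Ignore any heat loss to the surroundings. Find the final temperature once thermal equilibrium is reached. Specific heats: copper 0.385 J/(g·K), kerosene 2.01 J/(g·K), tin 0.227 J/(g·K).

T_f ≈ 42.4 °C

Net heat exchanged in the isolated system is zero:
696·0.385·(T − 247) + 571·2.01·(T − (-3.75)) + 173·0.227·(T − (-3.75)) = 0
267.96(T − 247) + 1147.7(T − (-3.75)) + 39.27(T − (-3.75)) = 0
1454.9 T = 61735
T = 61735 / 1454.9 = 42.4 °C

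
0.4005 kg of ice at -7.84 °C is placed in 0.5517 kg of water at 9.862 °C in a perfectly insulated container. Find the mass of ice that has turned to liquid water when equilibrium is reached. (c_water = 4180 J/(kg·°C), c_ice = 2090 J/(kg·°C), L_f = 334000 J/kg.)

Heat available from the water dropping to 0 °C: 0.5517×4180×9.862 = 22743 J.
Of that, 0.4005×2090×7.84 = 6562.4 J goes to bring the ice to 0 °C, leaving 16180 J.
Melting all 0.4005 kg of ice would need 0.4005×334000 = 133767 J.
16180 J < 133767 J, so only part of the ice melts and the system sits at 0 °C.
Mass melted = 16180/334000 ≈ 0.04844 kg.

m_melted ≈ 0.0484 kg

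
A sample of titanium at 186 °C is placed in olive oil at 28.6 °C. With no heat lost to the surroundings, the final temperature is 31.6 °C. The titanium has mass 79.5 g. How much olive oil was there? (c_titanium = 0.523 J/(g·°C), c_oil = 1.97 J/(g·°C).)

m ≈ 1090 g

Let T be the final temperature. ΣQ_i = 0:
79.5×0.523×(31.6 − 186) + m×1.97×(31.6 − 28.6) = 0
5.91 m = 6419.7
m = 6419.7/5.91 ≈ 1086 g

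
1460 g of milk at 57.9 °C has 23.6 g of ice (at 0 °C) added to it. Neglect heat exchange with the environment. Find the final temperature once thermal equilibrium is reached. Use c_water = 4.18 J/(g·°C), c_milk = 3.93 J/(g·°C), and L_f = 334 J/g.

T_f ≈ 55.6 °C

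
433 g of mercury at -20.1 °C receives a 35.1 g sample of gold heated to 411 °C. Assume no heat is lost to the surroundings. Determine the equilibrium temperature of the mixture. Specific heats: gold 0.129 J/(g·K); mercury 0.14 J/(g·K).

T_f ≈ 9.9 °C

Taking heat into each body as positive, Σ m c ΔT = 0:
35.1·0.129·(T − 411) + 433·0.14·(T − (-20.1)) = 0
4.528(T − 411) + 60.62(T − (-20.1)) = 0
65.15 T = 642.5
T ≈ 9.86 °C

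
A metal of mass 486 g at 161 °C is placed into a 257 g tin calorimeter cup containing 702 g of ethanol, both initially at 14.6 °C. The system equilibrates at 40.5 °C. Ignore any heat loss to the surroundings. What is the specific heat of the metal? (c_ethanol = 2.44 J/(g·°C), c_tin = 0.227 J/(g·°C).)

Heat gained plus heat lost sum to zero:
486·c·(40.5 − 161) + 702·2.44·(40.5 − 14.6) + 257·0.227·(40.5 − 14.6) = 0
-58563 c = -45875
c = -45875/-58563 ≈ 0.7833 J/(g·°C)

c ≈ 0.783 J/(g·°C)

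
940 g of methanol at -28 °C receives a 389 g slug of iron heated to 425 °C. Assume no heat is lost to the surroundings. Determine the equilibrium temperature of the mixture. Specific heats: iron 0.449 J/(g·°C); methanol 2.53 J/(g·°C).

Let T be the final temperature. ΣQ_i = 0:
389*0.449*(T − 425) + 940*2.53*(T − (-28)) = 0
174.66(T − 425) + 2378.2(T − (-28)) = 0
(174.66 + 2378.2) T = 174.66*425 + 2378.2*(-28)
T = 7641.3 / 2552.9 = 2.99 °C

T_f ≈ 3.0 °C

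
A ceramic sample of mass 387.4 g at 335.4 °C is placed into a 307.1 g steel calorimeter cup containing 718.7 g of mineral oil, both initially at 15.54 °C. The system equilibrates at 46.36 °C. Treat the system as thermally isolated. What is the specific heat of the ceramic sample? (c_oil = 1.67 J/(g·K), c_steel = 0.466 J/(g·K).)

c ≈ 0.37 J/(g·K)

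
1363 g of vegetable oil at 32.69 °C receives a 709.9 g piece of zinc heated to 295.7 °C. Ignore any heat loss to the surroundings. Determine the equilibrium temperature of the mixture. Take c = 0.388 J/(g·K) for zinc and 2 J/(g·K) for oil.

T_f ≈ 56.8 °C

Let T be the final temperature. ΣQ_i = 0:
709.9*0.388*(T − 295.7) + 1363*2*(T − 32.69) = 0
275.44(T − 295.7) + 2726(T − 32.69) = 0
3001.4 T = 170561
T = 170561/3001.4 ≈ 56.83 °C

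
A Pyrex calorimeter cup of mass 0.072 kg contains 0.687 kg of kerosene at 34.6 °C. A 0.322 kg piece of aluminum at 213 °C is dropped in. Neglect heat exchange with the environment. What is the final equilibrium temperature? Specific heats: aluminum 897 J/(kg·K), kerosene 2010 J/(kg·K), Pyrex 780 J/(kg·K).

T_f ≈ 64.5 °C

With ΣQ=0 the equilibrium temperature is the m·c-weighted mean:
T_f = (288.83*213 + 1380.9*34.6 + 56.16*34.6) / (288.83 + 1380.9 + 56.16)
    = 111243 / 1725.9 ≈ 64.46 °C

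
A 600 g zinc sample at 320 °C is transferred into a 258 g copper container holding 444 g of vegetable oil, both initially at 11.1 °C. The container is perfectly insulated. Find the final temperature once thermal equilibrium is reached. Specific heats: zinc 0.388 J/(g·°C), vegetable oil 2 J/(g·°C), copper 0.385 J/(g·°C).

Net heat exchanged in the isolated system is zero:
600·0.388·(T − 320) + 444·2·(T − 11.1) + 258·0.385·(T − 11.1) = 0
232.8(T − 320) + 888(T − 11.1) + 99.33(T − 11.1) = 0
(232.8 + 888 + 99.33) T = 232.8·320 + 888·11.1 + 99.33·11.1
T ≈ 70.04 °C

T_f ≈ 70.0 °C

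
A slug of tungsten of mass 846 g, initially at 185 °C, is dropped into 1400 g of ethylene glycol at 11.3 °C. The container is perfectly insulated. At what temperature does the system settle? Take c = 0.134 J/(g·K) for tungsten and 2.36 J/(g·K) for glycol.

T_f ≈ 17.1 °C

Conservation of energy gives ΣQ = 0:
846·0.134·(T − 185) + 1400·2.36·(T − 11.3) = 0
113.36(T − 185) + 3304(T − 11.3) = 0
3417.4 T = 58308
T = 58308/3417.4 ≈ 17.06 °C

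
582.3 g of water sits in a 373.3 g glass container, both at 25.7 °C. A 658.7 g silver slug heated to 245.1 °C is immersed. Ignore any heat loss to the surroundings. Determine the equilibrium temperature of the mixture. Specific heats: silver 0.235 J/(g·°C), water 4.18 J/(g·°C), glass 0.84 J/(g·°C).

T_f ≈ 37.4 °C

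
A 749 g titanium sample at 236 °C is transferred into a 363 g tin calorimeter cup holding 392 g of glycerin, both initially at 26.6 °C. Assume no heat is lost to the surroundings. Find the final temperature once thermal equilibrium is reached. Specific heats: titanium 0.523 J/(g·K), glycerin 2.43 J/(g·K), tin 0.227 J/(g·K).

T_f ≈ 84.1 °C

Taking heat into each body as positive, Σ m c ΔT = 0:
749*0.523*(T − 236) + 392*2.43*(T − 26.6) + 363*0.227*(T − 26.6) = 0
391.73(T − 236) + 952.56(T − 26.6) + 82.4(T − 26.6) = 0
(391.73 + 952.56 + 82.4) T = 391.73*236 + 952.56*26.6 + 82.4*26.6
T ≈ 84.10 °C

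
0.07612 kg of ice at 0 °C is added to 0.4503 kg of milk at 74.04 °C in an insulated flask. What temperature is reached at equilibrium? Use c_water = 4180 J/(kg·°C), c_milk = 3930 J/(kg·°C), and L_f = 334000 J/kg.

Sum of m c ΔT and latent-heat terms is zero:
fusion: m_ice L_f = 0.07612·334000 = 25424; warm the meltwater: 318.18 T; milk cools: 0.4503·3930·(T − 74.04) = 1769.7(T − 74.04)
2087.9 T = 131027 − 25424 = 105603
T ≈ 50.58 °C — above 0 °C, consistent with complete melting.

T_f ≈ 50.6 °C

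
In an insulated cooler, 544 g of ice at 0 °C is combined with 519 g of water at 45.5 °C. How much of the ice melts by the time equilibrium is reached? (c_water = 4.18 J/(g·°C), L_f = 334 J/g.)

m_melted ≈ 296 g

Heat available from the water dropping to 0 °C: 519×4.18×45.5 = 98709 J.
To melt every bit of ice: 544×334 = 181696 J.
That's not enough to melt it all — equilibrium is at 0 °C with ice remaining.
Mass melted = 98709/334 ≈ 295.5 g.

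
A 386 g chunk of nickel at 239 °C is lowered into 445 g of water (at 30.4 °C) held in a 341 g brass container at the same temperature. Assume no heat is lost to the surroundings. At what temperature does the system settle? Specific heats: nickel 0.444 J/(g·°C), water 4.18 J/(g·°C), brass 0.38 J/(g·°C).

T_f = Σ m_i c_i T_i / Σ m_i c_i:
T_f = (171.38×239 + 1860.1×30.4 + 129.58×30.4) / (171.38 + 1860.1 + 129.58)
    = 101447 / 2161.1 ≈ 46.94 °C

T_f ≈ 46.9 °C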